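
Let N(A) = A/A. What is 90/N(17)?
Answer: 90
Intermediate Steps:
N(A) = 1
90/N(17) = 90/1 = 90*1 = 90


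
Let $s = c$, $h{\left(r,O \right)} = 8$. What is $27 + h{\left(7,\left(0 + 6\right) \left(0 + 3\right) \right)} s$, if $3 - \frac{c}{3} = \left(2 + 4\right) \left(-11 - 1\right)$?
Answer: $1827$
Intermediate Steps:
$c = 225$ ($c = 9 - 3 \left(2 + 4\right) \left(-11 - 1\right) = 9 - 3 \cdot 6 \left(-12\right) = 9 - -216 = 9 + 216 = 225$)
$s = 225$
$27 + h{\left(7,\left(0 + 6\right) \left(0 + 3\right) \right)} s = 27 + 8 \cdot 225 = 27 + 1800 = 1827$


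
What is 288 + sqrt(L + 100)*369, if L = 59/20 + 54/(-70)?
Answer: 288 + 369*sqrt(20027)/14 ≈ 4018.0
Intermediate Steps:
L = 61/28 (L = 59*(1/20) + 54*(-1/70) = 59/20 - 27/35 = 61/28 ≈ 2.1786)
288 + sqrt(L + 100)*369 = 288 + sqrt(61/28 + 100)*369 = 288 + sqrt(2861/28)*369 = 288 + (sqrt(20027)/14)*369 = 288 + 369*sqrt(20027)/14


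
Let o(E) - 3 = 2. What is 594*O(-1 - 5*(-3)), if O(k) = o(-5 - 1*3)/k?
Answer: 1485/7 ≈ 212.14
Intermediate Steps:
o(E) = 5 (o(E) = 3 + 2 = 5)
O(k) = 5/k
594*O(-1 - 5*(-3)) = 594*(5/(-1 - 5*(-3))) = 594*(5/(-1 + 15)) = 594*(5/14) = 1485/7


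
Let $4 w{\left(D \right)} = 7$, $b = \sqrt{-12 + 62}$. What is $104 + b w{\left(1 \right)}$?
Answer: $104 + \frac{35 \sqrt{2}}{4} \approx 116.37$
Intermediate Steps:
$b = 5 \sqrt{2}$ ($b = \sqrt{50} = 5 \sqrt{2} \approx 7.0711$)
$w{\left(D \right)} = \frac{7}{4}$ ($w{\left(D \right)} = \frac{1}{4} \cdot 7 = \frac{7}{4}$)
$104 + b w{\left(1 \right)} = 104 + 5 \sqrt{2} \cdot \frac{7}{4} = 104 + \frac{35 \sqrt{2}}{4}$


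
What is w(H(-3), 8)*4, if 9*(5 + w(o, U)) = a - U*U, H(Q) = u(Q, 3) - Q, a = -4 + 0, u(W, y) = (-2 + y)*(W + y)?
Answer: -452/9 ≈ -50.222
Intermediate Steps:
a = -4
H(Q) = 3 (H(Q) = (3² - 2*Q - 2*3 + Q*3) - Q = (9 - 2*Q - 6 + 3*Q) - Q = (3 + Q) - Q = 3)
w(o, U) = -49/9 - U²/9 (w(o, U) = -5 + (-4 - U*U)/9 = -5 + (-4 - U²)/9 = -5 + (-4/9 - U²/9) = -49/9 - U²/9)
w(H(-3), 8)*4 = (-49/9 - ⅑*8²)*4 = (-49/9 - ⅑*64)*4 = (-49/9 - 64/9)*4 = -113/9*4 = -452/9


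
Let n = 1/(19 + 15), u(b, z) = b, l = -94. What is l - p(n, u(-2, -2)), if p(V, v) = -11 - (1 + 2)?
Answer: -80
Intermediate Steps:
n = 1/34 ≈ 0.029412
p(V, v) = -14 (p(V, v) = -11 - 1*3 = -11 - 3 = -14)
l - p(n, u(-2, -2)) = -94 - 1*(-14) = -94 + 14 = -80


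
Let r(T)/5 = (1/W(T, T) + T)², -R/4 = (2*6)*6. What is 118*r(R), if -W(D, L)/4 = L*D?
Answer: 2693375679784550695/55037657088 ≈ 4.8937e+7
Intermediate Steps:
W(D, L) = -4*D*L (W(D, L) = -4*L*D = -4*D*L)
R = -288 (R = -4*2*6*6 = -48*6 = -4*72 = -288)
r(T) = 5*(T - 1/(4*T²))² (r(T) = 5*(1/(-4*T*T) + T)² = 5*(1/(-4*T²) + T)² = 5*(-1/(4*T²) + T)² = 5*(T - 1/(4*T²))²)
118*r(R) = 118*((5/16)*(1 - 4*(-288)³)²/(-288)⁴) = 118*((5/16)*(1/6879707136)*(1 - 4*(-23887872))²) = 118*((5/16)*(1/6879707136)*(1 + 95551488)²) = 118*((5/16)*(1/6879707136)*95551489²) = 118*((5/16)*(1/6879707136)*9130087050117121) = 118*(45650435250585605/110075314176) = 2693375679784550695/55037657088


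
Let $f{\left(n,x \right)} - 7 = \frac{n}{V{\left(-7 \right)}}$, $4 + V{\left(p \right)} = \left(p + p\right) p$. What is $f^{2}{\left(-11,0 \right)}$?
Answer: $\frac{418609}{8836} \approx 47.375$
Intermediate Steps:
$V{\left(p \right)} = -4 + 2 p^{2}$ ($V{\left(p \right)} = -4 + \left(p + p\right) p = -4 + 2 p p = -4 + 2 p^{2}$)
$f{\left(n,x \right)} = 7 + \frac{n}{94}$ ($f{\left(n,x \right)} = 7 + \frac{n}{-4 + 2 \left(-7\right)^{2}} = 7 + \frac{n}{-4 + 2 \cdot 49} = 7 + \frac{n}{-4 + 98} = 7 + \frac{n}{94}$)
$f^{2}{\left(-11,0 \right)} = \left(7 + \frac{1}{94} \left(-11\right)\right)^{2} = \left(7 - \frac{11}{94}\right)^{2} = \left(\frac{647}{94}\right)^{2} = \frac{418609}{8836}$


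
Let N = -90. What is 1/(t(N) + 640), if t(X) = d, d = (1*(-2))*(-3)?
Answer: 1/646 ≈ 0.0015480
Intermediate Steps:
d = 6 (d = -2*(-3) = 6)
t(X) = 6
1/(t(N) + 640) = 1/(6 + 640) = 1/646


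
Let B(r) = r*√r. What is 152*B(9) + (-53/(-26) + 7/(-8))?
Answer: 426937/104 ≈ 4105.2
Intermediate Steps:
B(r) = r^(3/2)
152*B(9) + (-53/(-26) + 7/(-8)) = 152*9^(3/2) + (-53/(-26) + 7/(-8)) = 152*27 + (-53*(-1/26) + 7*(-⅛)) = 4104 + (53/26 - 7/8) = 4104 + 121/104 = 426937/104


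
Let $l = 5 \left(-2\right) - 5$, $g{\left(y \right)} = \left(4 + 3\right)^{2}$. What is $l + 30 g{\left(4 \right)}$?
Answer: $1455$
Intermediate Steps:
$g{\left(y \right)} = 49$ ($g{\left(y \right)} = 7^{2} = 49$)
$l = -15$ ($l = -10 - 5 = -15$)
$l + 30 g{\left(4 \right)} = -15 + 30 \cdot 49 = -15 + 1470 = 1455$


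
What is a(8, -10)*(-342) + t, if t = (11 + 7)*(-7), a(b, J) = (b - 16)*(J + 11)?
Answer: 2610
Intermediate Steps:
a(b, J) = (-16 + b)*(11 + J)
t = -126 (t = 18*(-7) = -126)
a(8, -10)*(-342) + t = (-176 - 16*(-10) + 11*8 - 10*8)*(-342) - 126 = (-176 + 160 + 88 - 80)*(-342) - 126 = -8*(-342) - 126 = 2736 - 126 = 2610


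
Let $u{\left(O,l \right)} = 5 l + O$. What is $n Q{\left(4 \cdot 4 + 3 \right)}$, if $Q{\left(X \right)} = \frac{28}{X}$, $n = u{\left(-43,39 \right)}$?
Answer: $224$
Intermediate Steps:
$u{\left(O,l \right)} = O + 5 l$
$n = 152$ ($n = -43 + 5 \cdot 39 = -43 + 195 = 152$)
$n Q{\left(4 \cdot 4 + 3 \right)} = 152 \frac{28}{4 \cdot 4 + 3} = 152 \frac{28}{16 + 3} = 152 \cdot \frac{28}{19} = 224$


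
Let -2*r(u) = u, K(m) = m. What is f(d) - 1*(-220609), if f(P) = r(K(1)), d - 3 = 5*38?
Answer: 441217/2 ≈ 2.2061e+5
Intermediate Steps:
d = 193 (d = 3 + 5*38 = 3 + 190 = 193)
r(u) = -u/2
f(P) = -1/2 (f(P) = -1/2*1 = -1/2)
f(d) - 1*(-220609) = -1/2 - 1*(-220609) = -1/2 + 220609 = 441217/2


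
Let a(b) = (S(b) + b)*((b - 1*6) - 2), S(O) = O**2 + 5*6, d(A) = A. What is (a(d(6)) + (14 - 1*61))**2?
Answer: 36481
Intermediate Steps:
S(O) = 30 + O**2 (S(O) = O**2 + 30 = 30 + O**2)
a(b) = (-8 + b)*(30 + b + b**2) (a(b) = ((30 + b**2) + b)*((b - 1*6) - 2) = (30 + b + b**2)*((b - 6) - 2) = (30 + b + b**2)*((-6 + b) - 2) = (30 + b + b**2)*(-8 + b) = (-8 + b)*(30 + b + b**2))
(a(d(6)) + (14 - 1*61))**2 = ((-240 + 6**3 - 7*6**2 + 22*6) + (14 - 1*61))**2 = ((-240 + 216 - 7*36 + 132) + (14 - 61))**2 = ((-240 + 216 - 252 + 132) - 47)**2 = (-144 - 47)**2 = (-191)**2 = 36481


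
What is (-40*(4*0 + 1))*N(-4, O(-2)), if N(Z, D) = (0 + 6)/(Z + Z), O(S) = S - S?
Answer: 30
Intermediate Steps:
O(S) = 0
N(Z, D) = 3/Z (N(Z, D) = 6/((2*Z)) = 6*(1/(2*Z)) = 3/Z)
(-40*(4*0 + 1))*N(-4, O(-2)) = (-40*(4*0 + 1))*(3/(-4)) = (-40*(0 + 1))*(3*(-1/4)) = -40*1*(-3/4) = -40*(-3/4) = 30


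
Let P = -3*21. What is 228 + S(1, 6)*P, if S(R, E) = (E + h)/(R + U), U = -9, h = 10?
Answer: 354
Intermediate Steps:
P = -63
S(R, E) = (10 + E)/(-9 + R) (S(R, E) = (E + 10)/(R - 9) = (10 + E)/(-9 + R))
228 + S(1, 6)*P = 228 + ((10 + 6)/(-9 + 1))*(-63) = 228 + (16/(-8))*(-63) = 228 - ⅛*16*(-63) = 228 - 2*(-63) = 228 + 126 = 354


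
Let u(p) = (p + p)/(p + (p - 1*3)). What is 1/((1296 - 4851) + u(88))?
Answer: -173/614839 ≈ -0.00028137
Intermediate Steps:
u(p) = 2*p/(-3 + 2*p) (u(p) = (2*p)/(p + (p - 3)) = (2*p)/(p + (-3 + p)) = (2*p)/(-3 + 2*p) = 2*p/(-3 + 2*p))
1/((1296 - 4851) + u(88)) = 1/((1296 - 4851) + 2*88/(-3 + 2*88)) = 1/(-3555 + 2*88/(-3 + 176)) = 1/(-3555 + 2*88/173) = 1/(-3555 + 2*88*(1/173)) = 1/(-3555 + 176/173) = 1/(-614839/173) = -173/614839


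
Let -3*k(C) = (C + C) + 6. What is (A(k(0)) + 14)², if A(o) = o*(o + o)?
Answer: 484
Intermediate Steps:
k(C) = -2 - 2*C/3 (k(C) = -((C + C) + 6)/3 = -(2*C + 6)/3 = -(6 + 2*C)/3 = -2 - 2*C/3)
A(o) = 2*o² (A(o) = o*(2*o) = 2*o²)
(A(k(0)) + 14)² = (2*(-2 - ⅔*0)² + 14)² = (2*(-2 + 0)² + 14)² = (2*(-2)² + 14)² = (2*4 + 14)² = (8 + 14)² = 22² = 484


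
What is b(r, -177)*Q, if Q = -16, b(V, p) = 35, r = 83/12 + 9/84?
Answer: -560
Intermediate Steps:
r = 295/42 (r = 83*(1/12) + 9*(1/84) = 83/12 + 3/28 = 295/42 ≈ 7.0238)
b(r, -177)*Q = 35*(-16) = -560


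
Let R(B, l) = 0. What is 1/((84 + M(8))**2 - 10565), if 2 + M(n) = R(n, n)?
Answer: -1/3841 ≈ -0.00026035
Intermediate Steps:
M(n) = -2 (M(n) = -2 + 0 = -2)
1/((84 + M(8))**2 - 10565) = 1/((84 - 2)**2 - 10565) = 1/(82**2 - 10565) = 1/(6724 - 10565) = 1/(-3841) = -1/3841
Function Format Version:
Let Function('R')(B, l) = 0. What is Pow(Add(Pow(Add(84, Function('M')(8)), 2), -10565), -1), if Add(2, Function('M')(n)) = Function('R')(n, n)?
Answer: Rational(-1, 3841) ≈ -0.00026035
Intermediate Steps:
Function('M')(n) = -2 (Function('M')(n) = Add(-2, 0) = -2)
Pow(Add(Pow(Add(84, Function('M')(8)), 2), -10565), -1) = Pow(Add(Pow(Add(84, -2), 2), -10565), -1) = Pow(Add(Pow(82, 2), -10565), -1) = Pow(Add(6724, -10565), -1) = Pow(-3841, -1) = Rational(-1, 3841)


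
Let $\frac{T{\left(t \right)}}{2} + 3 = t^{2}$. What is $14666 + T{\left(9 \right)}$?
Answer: $14822$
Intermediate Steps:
$T{\left(t \right)} = -6 + 2 t^{2}$
$14666 + T{\left(9 \right)} = 14666 - \left(6 - 2 \cdot 9^{2}\right) = 14666 + \left(-6 + 2 \cdot 81\right) = 14666 + \left(-6 + 162\right) = 14666 + 156 = 14822$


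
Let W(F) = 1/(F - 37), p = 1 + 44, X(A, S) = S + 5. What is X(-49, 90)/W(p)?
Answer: 760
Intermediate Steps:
X(A, S) = 5 + S
p = 45
W(F) = 1/(-37 + F)
X(-49, 90)/W(p) = (5 + 90)/(1/(-37 + 45)) = 95/(1/8) = 95*8 = 760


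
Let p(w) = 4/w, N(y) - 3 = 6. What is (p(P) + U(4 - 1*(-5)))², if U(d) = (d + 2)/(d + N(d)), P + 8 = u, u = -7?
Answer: 961/8100 ≈ 0.11864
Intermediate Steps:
N(y) = 9 (N(y) = 3 + 6 = 9)
P = -15 (P = -8 - 7 = -15)
U(d) = (2 + d)/(9 + d) (U(d) = (d + 2)/(d + 9) = (2 + d)/(9 + d))
(p(P) + U(4 - 1*(-5)))² = (4/(-15) + (2 + (4 - 1*(-5)))/(9 + (4 - 1*(-5))))² = (4*(-1/15) + (2 + (4 + 5))/(9 + (4 + 5)))² = (-4/15 + (2 + 9)/(9 + 9))² = (-4/15 + 11/18)² = (31/90)² = 961/8100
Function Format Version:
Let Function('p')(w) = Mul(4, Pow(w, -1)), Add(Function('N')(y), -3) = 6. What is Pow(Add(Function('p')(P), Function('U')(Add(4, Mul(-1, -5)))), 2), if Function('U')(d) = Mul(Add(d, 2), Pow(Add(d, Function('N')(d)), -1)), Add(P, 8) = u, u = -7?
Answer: Rational(961, 8100) ≈ 0.11864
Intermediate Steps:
Function('N')(y) = 9 (Function('N')(y) = Add(3, 6) = 9)
P = -15 (P = Add(-8, -7) = -15)
Function('U')(d) = Mul(Pow(Add(9, d), -1), Add(2, d)) (Function('U')(d) = Mul(Add(d, 2), Pow(Add(d, 9), -1)) = Mul(Add(2, d), Pow(Add(9, d), -1)) = Mul(Pow(Add(9, d), -1), Add(2, d)))
Pow(Add(Function('p')(P), Function('U')(Add(4, Mul(-1, -5)))), 2) = Pow(Add(Mul(4, Pow(-15, -1)), Mul(Pow(Add(9, Add(4, Mul(-1, -5))), -1), Add(2, Add(4, Mul(-1, -5))))), 2) = Pow(Add(Mul(4, Rational(-1, 15)), Mul(Pow(Add(9, Add(4, 5)), -1), Add(2, Add(4, 5)))), 2) = Pow(Add(Rational(-4, 15), Mul(Pow(Add(9, 9), -1), Add(2, 9))), 2) = Pow(Add(Rational(-4, 15), Mul(Pow(18, -1), 11)), 2) = Pow(Add(Rational(-4, 15), Mul(Rational(1, 18), 11)), 2) = Pow(Add(Rational(-4, 15), Rational(11, 18)), 2) = Pow(Rational(31, 90), 2) = Rational(961, 8100)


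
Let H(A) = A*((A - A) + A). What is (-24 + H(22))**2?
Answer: 211600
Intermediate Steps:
H(A) = A**2 (H(A) = A*(0 + A) = A*A = A**2)
(-24 + H(22))**2 = (-24 + 22**2)**2 = (-24 + 484)**2 = 460**2 = 211600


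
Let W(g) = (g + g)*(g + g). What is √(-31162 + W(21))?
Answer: I*√29398 ≈ 171.46*I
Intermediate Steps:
W(g) = 4*g² (W(g) = (2*g)*(2*g) = 4*g²)
√(-31162 + W(21)) = √(-31162 + 4*21²) = √(-31162 + 4*441) = √(-31162 + 1764) = √(-29398) = I*√29398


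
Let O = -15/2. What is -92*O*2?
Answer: 1380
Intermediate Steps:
O = -15/2 (O = -15*½ = -15/2 ≈ -7.5000)
-92*O*2 = -92*(-15/2)*2 = 690*2 = 1380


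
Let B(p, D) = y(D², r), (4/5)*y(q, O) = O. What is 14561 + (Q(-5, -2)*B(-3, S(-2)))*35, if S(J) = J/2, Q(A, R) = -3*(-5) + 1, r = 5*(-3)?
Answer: 4061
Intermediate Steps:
r = -15
Q(A, R) = 16 (Q(A, R) = 15 + 1 = 16)
y(q, O) = 5*O/4
S(J) = J/2 (S(J) = J*(½) = J/2)
B(p, D) = -75/4 (B(p, D) = (5/4)*(-15) = -75/4)
14561 + (Q(-5, -2)*B(-3, S(-2)))*35 = 14561 + (16*(-75/4))*35 = 14561 - 300*35 = 14561 - 10500 = 4061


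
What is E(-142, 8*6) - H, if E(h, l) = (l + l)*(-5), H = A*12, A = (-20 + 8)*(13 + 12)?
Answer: 3120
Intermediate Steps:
A = -300 (A = -12*25 = -300)
H = -3600 (H = -300*12 = -3600)
E(h, l) = -10*l (E(h, l) = (2*l)*(-5) = -10*l)
E(-142, 8*6) - H = -80*6 - 1*(-3600) = -10*48 + 3600 = -480 + 3600 = 3120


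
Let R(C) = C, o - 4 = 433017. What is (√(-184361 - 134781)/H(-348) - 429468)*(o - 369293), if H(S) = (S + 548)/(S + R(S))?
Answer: -27369136704 - 5544336*I*√319142/25 ≈ -2.7369e+10 - 1.2529e+8*I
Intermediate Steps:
o = 433021 (o = 4 + 433017 = 433021)
H(S) = (548 + S)/(2*S) (H(S) = (S + 548)/(S + S) = (548 + S)/((2*S)) = (548 + S)*(1/(2*S)) = (548 + S)/(2*S))
(√(-184361 - 134781)/H(-348) - 429468)*(o - 369293) = (√(-184361 - 134781)/(((½)*(548 - 348)/(-348))) - 429468)*(433021 - 369293) = (√(-319142)/(((½)*(-1/348)*200)) - 429468)*63728 = ((I*√319142)/(-25/87) - 429468)*63728 = ((I*√319142)*(-87/25) - 429468)*63728 = (-87*I*√319142/25 - 429468)*63728 = (-429468 - 87*I*√319142/25)*63728 = -27369136704 - 5544336*I*√319142/25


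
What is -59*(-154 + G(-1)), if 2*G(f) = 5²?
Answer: 16697/2 ≈ 8348.5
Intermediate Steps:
G(f) = 25/2 (G(f) = (½)*5² = (½)*25 = 25/2)
-59*(-154 + G(-1)) = -59*(-154 + 25/2) = -59*(-283/2) = 16697/2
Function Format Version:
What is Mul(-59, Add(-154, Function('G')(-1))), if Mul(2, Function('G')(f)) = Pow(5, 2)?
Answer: Rational(16697, 2) ≈ 8348.5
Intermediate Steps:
Function('G')(f) = Rational(25, 2) (Function('G')(f) = Mul(Rational(1, 2), Pow(5, 2)) = Mul(Rational(1, 2), 25) = Rational(25, 2))
Mul(-59, Add(-154, Function('G')(-1))) = Mul(-59, Add(-154, Rational(25, 2))) = Mul(-59, Rational(-283, 2)) = Rational(16697, 2)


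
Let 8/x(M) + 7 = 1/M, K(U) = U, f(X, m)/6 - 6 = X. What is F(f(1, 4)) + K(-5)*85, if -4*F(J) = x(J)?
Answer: -124441/293 ≈ -424.71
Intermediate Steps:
f(X, m) = 36 + 6*X
x(M) = 8/(-7 + 1/M)
F(J) = 2*J/(-1 + 7*J) (F(J) = -(-2)*J/(-1 + 7*J) = 2*J/(-1 + 7*J))
F(f(1, 4)) + K(-5)*85 = 2*(36 + 6*1)/(-1 + 7*(36 + 6*1)) - 5*85 = 2*(36 + 6)/(-1 + 7*(36 + 6)) - 425 = 2*42/(-1 + 7*42) - 425 = 2*42/(-1 + 294) - 425 = 2*42/293 - 425 = 2*42*(1/293) - 425 = 84/293 - 425 = -124441/293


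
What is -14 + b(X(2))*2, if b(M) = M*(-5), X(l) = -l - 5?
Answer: 56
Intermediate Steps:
X(l) = -5 - l
b(M) = -5*M
-14 + b(X(2))*2 = -14 - 5*(-5 - 1*2)*2 = -14 - 5*(-5 - 2)*2 = -14 - 5*(-7)*2 = -14 + 35*2 = -14 + 70 = 56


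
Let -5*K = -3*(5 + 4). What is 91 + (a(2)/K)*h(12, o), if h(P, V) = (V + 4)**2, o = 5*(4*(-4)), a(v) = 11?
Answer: 320137/27 ≈ 11857.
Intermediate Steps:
o = -80 (o = 5*(-16) = -80)
h(P, V) = (4 + V)**2
K = 27/5 (K = -(-3)*(5 + 4)/5 = -(-3)*9/5 = -1/5*(-27) = 27/5 ≈ 5.4000)
91 + (a(2)/K)*h(12, o) = 91 + (11/(27/5))*(4 - 80)**2 = 91 + (11*(5/27))*(-76)**2 = 91 + (55/27)*5776 = 91 + 317680/27 = 320137/27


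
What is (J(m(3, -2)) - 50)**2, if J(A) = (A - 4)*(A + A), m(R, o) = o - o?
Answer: 2500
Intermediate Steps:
m(R, o) = 0
J(A) = 2*A*(-4 + A) (J(A) = (-4 + A)*(2*A) = 2*A*(-4 + A))
(J(m(3, -2)) - 50)**2 = (2*0*(-4 + 0) - 50)**2 = (2*0*(-4) - 50)**2 = (0 - 50)**2 = (-50)**2 = 2500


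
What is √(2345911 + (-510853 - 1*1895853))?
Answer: 3*I*√6755 ≈ 246.57*I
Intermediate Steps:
√(2345911 + (-510853 - 1*1895853)) = √(2345911 + (-510853 - 1895853)) = √(2345911 - 2406706) = √(-60795) = 3*I*√6755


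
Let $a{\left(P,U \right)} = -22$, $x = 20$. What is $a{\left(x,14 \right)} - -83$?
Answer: $61$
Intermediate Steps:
$a{\left(x,14 \right)} - -83 = -22 - -83 = -22 + 83 = 61$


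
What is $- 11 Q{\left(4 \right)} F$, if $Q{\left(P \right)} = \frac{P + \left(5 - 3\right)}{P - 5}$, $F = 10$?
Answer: $660$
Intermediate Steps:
$Q{\left(P \right)} = \frac{2 + P}{-5 + P}$ ($Q{\left(P \right)} = \frac{P + \left(5 - 3\right)}{-5 + P} = \frac{P + 2}{-5 + P} = \frac{2 + P}{-5 + P}$)
$- 11 Q{\left(4 \right)} F = - 11 \frac{2 + 4}{-5 + 4} \cdot 10 = - 11 \frac{1}{-1} \cdot 6 \cdot 10 = - 11 \left(\left(-1\right) 6\right) 10 = \left(-11\right) \left(-6\right) 10 = 66 \cdot 10 = 660$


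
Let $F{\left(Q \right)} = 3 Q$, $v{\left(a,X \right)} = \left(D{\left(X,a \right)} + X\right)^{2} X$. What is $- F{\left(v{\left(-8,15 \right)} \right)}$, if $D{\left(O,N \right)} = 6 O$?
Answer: $-496125$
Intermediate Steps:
$v{\left(a,X \right)} = 49 X^{3}$ ($v{\left(a,X \right)} = \left(6 X + X\right)^{2} X = \left(7 X\right)^{2} X = 49 X^{2} X = 49 X^{3}$)
$- F{\left(v{\left(-8,15 \right)} \right)} = - 3 \cdot 49 \cdot 15^{3} = - 3 \cdot 49 \cdot 3375 = - 3 \cdot 165375 = \left(-1\right) 496125 = -496125$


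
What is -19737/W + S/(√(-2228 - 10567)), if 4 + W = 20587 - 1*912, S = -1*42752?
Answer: -6579/6557 + 42752*I*√12795/12795 ≈ -1.0034 + 377.95*I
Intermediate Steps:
S = -42752
W = 19671 (W = -4 + (20587 - 1*912) = -4 + (20587 - 912) = -4 + 19675 = 19671)
-19737/W + S/(√(-2228 - 10567)) = -19737/19671 - 42752/√(-2228 - 10567) = -19737*1/19671 - 42752*(-I*√12795/12795) = -6579/6557 - 42752*(-I*√12795/12795) = -6579/6557 - (-42752)*I*√12795/12795 = -6579/6557 + 42752*I*√12795/12795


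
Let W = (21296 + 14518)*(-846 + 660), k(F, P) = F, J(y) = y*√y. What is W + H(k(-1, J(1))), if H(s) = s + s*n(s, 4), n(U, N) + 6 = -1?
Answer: -6661398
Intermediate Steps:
J(y) = y^(3/2)
n(U, N) = -7 (n(U, N) = -6 - 1 = -7)
W = -6661404 (W = 35814*(-186) = -6661404)
H(s) = -6*s (H(s) = s + s*(-7) = s - 7*s = -6*s)
W + H(k(-1, J(1))) = -6661404 - 6*(-1) = -6661404 + 6 = -6661398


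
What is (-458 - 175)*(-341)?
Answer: 215853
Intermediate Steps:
(-458 - 175)*(-341) = -633*(-341) = 215853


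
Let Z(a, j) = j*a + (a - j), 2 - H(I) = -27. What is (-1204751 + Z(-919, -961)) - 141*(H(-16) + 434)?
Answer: -386833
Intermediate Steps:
H(I) = 29 (H(I) = 2 - 1*(-27) = 2 + 27 = 29)
Z(a, j) = a - j + a*j (Z(a, j) = a*j + (a - j) = a - j + a*j)
(-1204751 + Z(-919, -961)) - 141*(H(-16) + 434) = (-1204751 + (-919 - 1*(-961) - 919*(-961))) - 141*(29 + 434) = (-1204751 + (-919 + 961 + 883159)) - 141*463 = (-1204751 + 883201) - 65283 = -321550 - 65283 = -386833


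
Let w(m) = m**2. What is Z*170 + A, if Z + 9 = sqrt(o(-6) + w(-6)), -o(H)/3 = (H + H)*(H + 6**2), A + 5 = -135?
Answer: -1670 + 1020*sqrt(31) ≈ 4009.1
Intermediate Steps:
A = -140 (A = -5 - 135 = -140)
o(H) = -6*H*(36 + H) (o(H) = -3*(H + H)*(H + 6**2) = -3*2*H*(H + 36) = -3*2*H*(36 + H) = -6*H*(36 + H))
Z = -9 + 6*sqrt(31) (Z = -9 + sqrt(-6*(-6)*(36 - 6) + (-6)**2) = -9 + sqrt(-6*(-6)*30 + 36) = -9 + sqrt(1080 + 36) = -9 + sqrt(1116) = -9 + 6*sqrt(31) ≈ 24.407)
Z*170 + A = (-9 + 6*sqrt(31))*170 - 140 = (-1530 + 1020*sqrt(31)) - 140 = -1670 + 1020*sqrt(31)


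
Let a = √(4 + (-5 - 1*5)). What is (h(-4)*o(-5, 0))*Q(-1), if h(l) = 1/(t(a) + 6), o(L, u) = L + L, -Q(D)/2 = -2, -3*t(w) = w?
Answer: -72/11 - 4*I*√6/11 ≈ -6.5455 - 0.89072*I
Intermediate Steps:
a = I*√6 (a = √(4 + (-5 - 5)) = √(4 - 10) = √(-6) = I*√6 ≈ 2.4495*I)
t(w) = -w/3
Q(D) = 4 (Q(D) = -2*(-2) = 4)
o(L, u) = 2*L
h(l) = 1/(6 - I*√6/3) (h(l) = 1/(-I*√6/3 + 6) = 1/(6 - I*√6/3))
(h(-4)*o(-5, 0))*Q(-1) = ((9/55 + I*√6/110)*(2*(-5)))*4 = ((9/55 + I*√6/110)*(-10))*4 = (-18/11 - I*√6/11)*4 = -72/11 - 4*I*√6/11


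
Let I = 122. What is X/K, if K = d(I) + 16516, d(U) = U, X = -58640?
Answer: -29320/8319 ≈ -3.5245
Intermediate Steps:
K = 16638 (K = 122 + 16516 = 16638)
X/K = -58640/16638 = -58640*1/16638 = -29320/8319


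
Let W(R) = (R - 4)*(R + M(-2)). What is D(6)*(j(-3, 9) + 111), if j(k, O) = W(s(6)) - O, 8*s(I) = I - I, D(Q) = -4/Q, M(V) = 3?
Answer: -60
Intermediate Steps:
s(I) = 0 (s(I) = (I - I)/8 = (⅛)*0 = 0)
W(R) = (-4 + R)*(3 + R) (W(R) = (R - 4)*(R + 3) = (-4 + R)*(3 + R))
j(k, O) = -12 - O (j(k, O) = (-12 + 0² - 1*0) - O = (-12 + 0 + 0) - O = -12 - O)
D(6)*(j(-3, 9) + 111) = (-4/6)*((-12 - 1*9) + 111) = (-4*⅙)*((-12 - 9) + 111) = -2*(-21 + 111)/3 = -⅔*90 = -60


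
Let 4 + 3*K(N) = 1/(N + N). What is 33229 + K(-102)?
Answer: 20335331/612 ≈ 33228.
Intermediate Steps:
K(N) = -4/3 + 1/(6*N) (K(N) = -4/3 + 1/(3*(N + N)) = -4/3 + 1/(3*((2*N))) = -4/3 + (1/(2*N))/3 = -4/3 + 1/(6*N))
33229 + K(-102) = 33229 + (⅙)*(1 - 8*(-102))/(-102) = 33229 + (⅙)*(-1/102)*(1 + 816) = 33229 + (⅙)*(-1/102)*817 = 33229 - 817/612 = 20335331/612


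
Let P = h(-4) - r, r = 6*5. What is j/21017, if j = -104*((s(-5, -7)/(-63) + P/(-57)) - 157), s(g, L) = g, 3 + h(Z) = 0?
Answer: 19462664/25157349 ≈ 0.77364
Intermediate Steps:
r = 30
h(Z) = -3 (h(Z) = -3 + 0 = -3)
P = -33 (P = -3 - 1*30 = -3 - 30 = -33)
j = 19462664/1197 (j = -104*((-5/(-63) - 33/(-57)) - 157) = -104*((-5*(-1/63) - 33*(-1/57)) - 157) = -104*((5/63 + 11/19) - 157) = -104*(788/1197 - 157) = -104*(-187141/1197) = 19462664/1197 ≈ 16260.)
j/21017 = (19462664/1197)/21017 = (19462664/1197)*(1/21017) = 19462664/25157349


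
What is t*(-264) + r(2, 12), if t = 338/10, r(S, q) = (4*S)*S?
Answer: -44536/5 ≈ -8907.2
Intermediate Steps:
r(S, q) = 4*S²
t = 169/5 (t = 338*(⅒) = 169/5 ≈ 33.800)
t*(-264) + r(2, 12) = (169/5)*(-264) + 4*2² = -44616/5 + 4*4 = -44616/5 + 16 = -44536/5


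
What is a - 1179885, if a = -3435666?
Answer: -4615551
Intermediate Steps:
a - 1179885 = -3435666 - 1179885 = -4615551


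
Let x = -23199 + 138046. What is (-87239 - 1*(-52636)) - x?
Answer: -149450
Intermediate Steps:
x = 114847
(-87239 - 1*(-52636)) - x = (-87239 - 1*(-52636)) - 1*114847 = (-87239 + 52636) - 114847 = -34603 - 114847 = -149450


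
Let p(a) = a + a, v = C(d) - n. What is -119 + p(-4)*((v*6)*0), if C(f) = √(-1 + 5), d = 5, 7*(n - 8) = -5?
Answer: -119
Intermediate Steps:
n = 51/7 (n = 8 + (⅐)*(-5) = 8 - 5/7 = 51/7 ≈ 7.2857)
C(f) = 2 (C(f) = √4 = 2)
v = -37/7 (v = 2 - 1*51/7 = 2 - 51/7 = -37/7 ≈ -5.2857)
p(a) = 2*a
-119 + p(-4)*((v*6)*0) = -119 + (2*(-4))*(-37/7*6*0) = -119 - (-1776)*0/7 = -119 - 8*0 = -119 + 0 = -119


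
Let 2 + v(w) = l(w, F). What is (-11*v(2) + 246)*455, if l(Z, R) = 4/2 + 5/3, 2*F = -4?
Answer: 310765/3 ≈ 1.0359e+5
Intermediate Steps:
F = -2 (F = (1/2)*(-4) = -2)
l(Z, R) = 11/3 (l(Z, R) = 4*(1/2) + 5*(1/3) = 2 + 5/3 = 11/3)
v(w) = 5/3 (v(w) = -2 + 11/3 = 5/3)
(-11*v(2) + 246)*455 = (-11*5/3 + 246)*455 = (-55/3 + 246)*455 = (683/3)*455 = 310765/3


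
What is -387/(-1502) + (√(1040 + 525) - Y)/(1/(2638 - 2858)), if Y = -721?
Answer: -238246853/1502 - 220*√1565 ≈ -1.6732e+5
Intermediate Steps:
-387/(-1502) + (√(1040 + 525) - Y)/(1/(2638 - 2858)) = -387/(-1502) + (√(1040 + 525) - 1*(-721))/(1/(2638 - 2858)) = -387*(-1/1502) + (√1565 + 721)/(1/(-220)) = 387/1502 + (721 + √1565)/(-1/220) = 387/1502 + (721 + √1565)*(-220) = 387/1502 + (-158620 - 220*√1565) = -238246853/1502 - 220*√1565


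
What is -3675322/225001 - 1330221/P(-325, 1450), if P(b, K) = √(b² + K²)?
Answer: -525046/32143 - 1330221*√3533/88325 ≈ -911.52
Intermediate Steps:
P(b, K) = √(K² + b²)
-3675322/225001 - 1330221/P(-325, 1450) = -3675322/225001 - 1330221/√(1450² + (-325)²) = -3675322*1/225001 - 1330221/√(2102500 + 105625) = -525046/32143 - 1330221*√3533/88325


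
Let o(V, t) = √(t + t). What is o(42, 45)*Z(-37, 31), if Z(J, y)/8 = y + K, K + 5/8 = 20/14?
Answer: 5343*√10/7 ≈ 2413.7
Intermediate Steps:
K = 45/56 (K = -5/8 + 20/14 = -5/8 + 20*(1/14) = -5/8 + 10/7 = 45/56 ≈ 0.80357)
o(V, t) = √2*√t (o(V, t) = √(2*t) = √2*√t)
Z(J, y) = 45/7 + 8*y (Z(J, y) = 8*(y + 45/56) = 8*(45/56 + y) = 45/7 + 8*y)
o(42, 45)*Z(-37, 31) = (√2*√45)*(45/7 + 8*31) = (√2*(3*√5))*(45/7 + 248) = (3*√10)*(1781/7) = 5343*√10/7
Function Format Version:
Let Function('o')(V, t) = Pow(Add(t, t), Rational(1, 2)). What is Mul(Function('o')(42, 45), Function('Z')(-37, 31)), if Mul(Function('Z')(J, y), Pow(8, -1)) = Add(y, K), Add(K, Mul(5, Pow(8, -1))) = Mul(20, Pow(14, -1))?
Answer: Mul(Rational(5343, 7), Pow(10, Rational(1, 2))) ≈ 2413.7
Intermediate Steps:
K = Rational(45, 56) (K = Add(Rational(-5, 8), Mul(20, Pow(14, -1))) = Add(Rational(-5, 8), Mul(20, Rational(1, 14))) = Add(Rational(-5, 8), Rational(10, 7)) = Rational(45, 56) ≈ 0.80357)
Function('o')(V, t) = Mul(Pow(2, Rational(1, 2)), Pow(t, Rational(1, 2))) (Function('o')(V, t) = Pow(Mul(2, t), Rational(1, 2)) = Mul(Pow(2, Rational(1, 2)), Pow(t, Rational(1, 2))))
Function('Z')(J, y) = Add(Rational(45, 7), Mul(8, y)) (Function('Z')(J, y) = Mul(8, Add(y, Rational(45, 56))) = Mul(8, Add(Rational(45, 56), y)) = Add(Rational(45, 7), Mul(8, y)))
Mul(Function('o')(42, 45), Function('Z')(-37, 31)) = Mul(Mul(Pow(2, Rational(1, 2)), Pow(45, Rational(1, 2))), Add(Rational(45, 7), Mul(8, 31))) = Mul(Mul(Pow(2, Rational(1, 2)), Mul(3, Pow(5, Rational(1, 2)))), Add(Rational(45, 7), 248)) = Mul(Mul(3, Pow(10, Rational(1, 2))), Rational(1781, 7)) = Mul(Rational(5343, 7), Pow(10, Rational(1, 2)))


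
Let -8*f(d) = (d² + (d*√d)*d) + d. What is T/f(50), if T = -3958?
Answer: -807432/3059975 + 158320*√2/122399 ≈ 1.5654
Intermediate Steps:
f(d) = -d/8 - d²/8 - d^(5/2)/8 (f(d) = -((d² + (d*√d)*d) + d)/8 = -((d² + d^(3/2)*d) + d)/8 = -((d² + d^(5/2)) + d)/8 = -(d + d² + d^(5/2))/8 = -d/8 - d²/8 - d^(5/2)/8)
T/f(50) = -3958/(-⅛*50 - ⅛*50² - 3125*√2/2) = -3958/(-25/4 - ⅛*2500 - 3125*√2/2) = -3958/(-25/4 - 625/2 - 3125*√2/2) = -3958/(-1275/4 - 3125*√2/2)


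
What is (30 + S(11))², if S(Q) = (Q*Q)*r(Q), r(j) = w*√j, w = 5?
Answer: 4027175 + 36300*√11 ≈ 4.1476e+6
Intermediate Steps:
r(j) = 5*√j
S(Q) = 5*Q^(5/2) (S(Q) = (Q*Q)*(5*√Q) = Q²*(5*√Q) = 5*Q^(5/2))
(30 + S(11))² = (30 + 5*11^(5/2))² = (30 + 5*(121*√11))² = (30 + 605*√11)²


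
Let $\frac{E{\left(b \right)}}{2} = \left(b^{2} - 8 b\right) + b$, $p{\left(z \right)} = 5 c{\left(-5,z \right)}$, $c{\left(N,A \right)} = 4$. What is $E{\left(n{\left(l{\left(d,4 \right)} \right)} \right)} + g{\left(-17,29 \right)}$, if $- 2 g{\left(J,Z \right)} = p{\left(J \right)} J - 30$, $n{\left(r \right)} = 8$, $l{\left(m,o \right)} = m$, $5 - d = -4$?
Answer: $201$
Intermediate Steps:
$d = 9$ ($d = 5 - -4 = 5 + 4 = 9$)
$p{\left(z \right)} = 20$ ($p{\left(z \right)} = 5 \cdot 4 = 20$)
$g{\left(J,Z \right)} = 15 - 10 J$ ($g{\left(J,Z \right)} = - \frac{20 J - 30}{2} = - \frac{-30 + 20 J}{2} = 15 - 10 J$)
$E{\left(b \right)} = - 14 b + 2 b^{2}$ ($E{\left(b \right)} = 2 \left(\left(b^{2} - 8 b\right) + b\right) = 2 \left(b^{2} - 7 b\right) = - 14 b + 2 b^{2}$)
$E{\left(n{\left(l{\left(d,4 \right)} \right)} \right)} + g{\left(-17,29 \right)} = 2 \cdot 8 \left(-7 + 8\right) + \left(15 - -170\right) = 2 \cdot 8 \cdot 1 + \left(15 + 170\right) = 16 + 185 = 201$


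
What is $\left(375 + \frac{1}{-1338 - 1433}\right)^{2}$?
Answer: $\frac{1079778687376}{7678441} \approx 1.4062 \cdot 10^{5}$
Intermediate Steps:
$\left(375 + \frac{1}{-1338 - 1433}\right)^{2} = \left(375 + \frac{1}{-2771}\right)^{2} = \left(375 - \frac{1}{2771}\right)^{2} = \left(\frac{1039124}{2771}\right)^{2} = \frac{1079778687376}{7678441}$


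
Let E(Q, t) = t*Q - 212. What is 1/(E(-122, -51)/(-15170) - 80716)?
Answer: -1517/122446773 ≈ -1.2389e-5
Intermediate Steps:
E(Q, t) = -212 + Q*t (E(Q, t) = Q*t - 212 = -212 + Q*t)
1/(E(-122, -51)/(-15170) - 80716) = 1/((-212 - 122*(-51))/(-15170) - 80716) = 1/((-212 + 6222)*(-1/15170) - 80716) = 1/(6010*(-1/15170) - 80716) = 1/(-601/1517 - 80716) = 1/(-122446773/1517) = -1517/122446773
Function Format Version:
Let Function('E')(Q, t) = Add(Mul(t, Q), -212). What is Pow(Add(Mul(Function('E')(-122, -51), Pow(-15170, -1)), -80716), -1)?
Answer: Rational(-1517, 122446773) ≈ -1.2389e-5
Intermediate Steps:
Function('E')(Q, t) = Add(-212, Mul(Q, t)) (Function('E')(Q, t) = Add(Mul(Q, t), -212) = Add(-212, Mul(Q, t)))
Pow(Add(Mul(Function('E')(-122, -51), Pow(-15170, -1)), -80716), -1) = Pow(Add(Mul(Add(-212, Mul(-122, -51)), Pow(-15170, -1)), -80716), -1) = Pow(Add(Mul(Add(-212, 6222), Rational(-1, 15170)), -80716), -1) = Pow(Add(Mul(6010, Rational(-1, 15170)), -80716), -1) = Pow(Add(Rational(-601, 1517), -80716), -1) = Pow(Rational(-122446773, 1517), -1) = Rational(-1517, 122446773)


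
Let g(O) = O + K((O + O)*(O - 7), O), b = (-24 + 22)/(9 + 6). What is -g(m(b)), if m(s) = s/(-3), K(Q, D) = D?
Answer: -4/45 ≈ -0.088889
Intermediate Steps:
b = -2/15 ≈ -0.13333
m(s) = -s/3 (m(s) = s*(-⅓) = -s/3)
g(O) = 2*O (g(O) = O + O = 2*O)
-g(m(b)) = -2*(-⅓*(-2/15)) = -2*2/45 = -1*4/45 = -4/45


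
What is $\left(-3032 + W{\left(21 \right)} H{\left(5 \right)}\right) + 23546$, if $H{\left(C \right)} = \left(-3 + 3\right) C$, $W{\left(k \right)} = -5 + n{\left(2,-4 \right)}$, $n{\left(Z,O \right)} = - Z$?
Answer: $20514$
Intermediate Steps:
$W{\left(k \right)} = -7$ ($W{\left(k \right)} = -5 - 2 = -7$)
$H{\left(C \right)} = 0$ ($H{\left(C \right)} = 0 C = 0$)
$\left(-3032 + W{\left(21 \right)} H{\left(5 \right)}\right) + 23546 = \left(-3032 - 0\right) + 23546 = \left(-3032 + 0\right) + 23546 = -3032 + 23546 = 20514$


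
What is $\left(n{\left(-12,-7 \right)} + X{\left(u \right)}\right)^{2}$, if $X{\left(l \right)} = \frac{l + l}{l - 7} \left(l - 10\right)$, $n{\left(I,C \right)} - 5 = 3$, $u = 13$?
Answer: $441$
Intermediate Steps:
$n{\left(I,C \right)} = 8$ ($n{\left(I,C \right)} = 5 + 3 = 8$)
$X{\left(l \right)} = \frac{2 l \left(-10 + l\right)}{-7 + l}$ ($X{\left(l \right)} = \frac{2 l}{-7 + l} \left(-10 + l\right) = \frac{2 l \left(-10 + l\right)}{-7 + l}$)
$\left(n{\left(-12,-7 \right)} + X{\left(u \right)}\right)^{2} = \left(8 + 2 \cdot 13 \frac{1}{-7 + 13} \left(-10 + 13\right)\right)^{2} = \left(8 + 2 \cdot 13 \cdot \frac{1}{6} \cdot 3\right)^{2} = \left(8 + 13\right)^{2} = 21^{2} = 441$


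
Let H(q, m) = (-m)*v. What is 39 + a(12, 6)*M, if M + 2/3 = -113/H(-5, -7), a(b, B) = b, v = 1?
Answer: -1139/7 ≈ -162.71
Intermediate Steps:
H(q, m) = -m (H(q, m) = -m*1 = -m)
M = -353/21 (M = -2/3 - 113/((-1*(-7))) = -2/3 - 113/7 = -353/21 ≈ -16.810)
39 + a(12, 6)*M = 39 + 12*(-353/21) = 39 - 1412/7 = -1139/7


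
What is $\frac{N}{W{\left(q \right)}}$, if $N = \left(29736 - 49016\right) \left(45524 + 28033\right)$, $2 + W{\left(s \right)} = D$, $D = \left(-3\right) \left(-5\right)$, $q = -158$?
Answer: $- \frac{1418178960}{13} \approx -1.0909 \cdot 10^{8}$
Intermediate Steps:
$D = 15$
$W{\left(s \right)} = 13$ ($W{\left(s \right)} = -2 + 15 = 13$)
$N = -1418178960$ ($N = \left(-19280\right) 73557 = -1418178960$)
$\frac{N}{W{\left(q \right)}} = - \frac{1418178960}{13}$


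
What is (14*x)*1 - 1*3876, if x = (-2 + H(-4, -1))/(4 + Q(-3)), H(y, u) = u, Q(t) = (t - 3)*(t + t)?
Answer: -77541/20 ≈ -3877.1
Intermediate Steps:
Q(t) = 2*t*(-3 + t) (Q(t) = (-3 + t)*(2*t) = 2*t*(-3 + t))
x = -3/40 (x = (-2 - 1)/(4 + 2*(-3)*(-3 - 3)) = -3/(4 + 2*(-3)*(-6)) = -3/(4 + 36) = -3/40 ≈ -0.075000)
(14*x)*1 - 1*3876 = (14*(-3/40))*1 - 1*3876 = -21/20*1 - 3876 = -21/20 - 3876 = -77541/20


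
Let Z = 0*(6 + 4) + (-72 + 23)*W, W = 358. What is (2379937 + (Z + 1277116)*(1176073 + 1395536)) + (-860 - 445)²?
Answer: 3239135917528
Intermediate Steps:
Z = -17542 (Z = 0*(6 + 4) + (-72 + 23)*358 = 0*10 - 49*358 = 0 - 17542 = -17542)
(2379937 + (Z + 1277116)*(1176073 + 1395536)) + (-860 - 445)² = (2379937 + (-17542 + 1277116)*(1176073 + 1395536)) + (-860 - 445)² = (2379937 + 1259574*2571609) + (-1305)² = (2379937 + 3239131834566) + 1703025 = 3239134214503 + 1703025 = 3239135917528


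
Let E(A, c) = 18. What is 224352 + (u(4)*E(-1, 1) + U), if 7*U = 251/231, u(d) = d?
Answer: 362893859/1617 ≈ 2.2442e+5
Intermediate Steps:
U = 251/1617 (U = (251/231)/7 = (251*(1/231))/7 = (1/7)*(251/231) = 251/1617 ≈ 0.15523)
224352 + (u(4)*E(-1, 1) + U) = 224352 + (4*18 + 251/1617) = 224352 + (72 + 251/1617) = 224352 + 116675/1617 = 362893859/1617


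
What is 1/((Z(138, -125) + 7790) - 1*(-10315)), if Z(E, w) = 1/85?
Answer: 85/1538926 ≈ 5.5233e-5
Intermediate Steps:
Z(E, w) = 1/85
1/((Z(138, -125) + 7790) - 1*(-10315)) = 1/((1/85 + 7790) - 1*(-10315)) = 1/(662151/85 + 10315) = 1/(1538926/85) = 85/1538926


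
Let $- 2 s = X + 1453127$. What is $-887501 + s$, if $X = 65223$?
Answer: $-1646676$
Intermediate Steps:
$s = -759175$ ($s = - \frac{65223 + 1453127}{2} = \left(- \frac{1}{2}\right) 1518350 = -759175$)
$-887501 + s = -887501 - 759175 = -1646676$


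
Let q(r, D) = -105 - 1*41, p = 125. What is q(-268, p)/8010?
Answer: -73/4005 ≈ -0.018227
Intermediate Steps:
q(r, D) = -146 (q(r, D) = -105 - 41 = -146)
q(-268, p)/8010 = -146/8010 = -146*1/8010 = -73/4005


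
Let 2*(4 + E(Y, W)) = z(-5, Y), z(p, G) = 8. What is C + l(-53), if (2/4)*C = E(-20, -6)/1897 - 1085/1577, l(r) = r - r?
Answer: -2170/1577 ≈ -1.3760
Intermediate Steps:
E(Y, W) = 0 (E(Y, W) = -4 + (½)*8 = -4 + 4 = 0)
l(r) = 0
C = -2170/1577 (C = 2*(0/1897 - 1085/1577) = 2*(0*(1/1897) - 1085*1/1577) = 2*(0 - 1085/1577) = 2*(-1085/1577) = -2170/1577 ≈ -1.3760)
C + l(-53) = -2170/1577 + 0 = -2170/1577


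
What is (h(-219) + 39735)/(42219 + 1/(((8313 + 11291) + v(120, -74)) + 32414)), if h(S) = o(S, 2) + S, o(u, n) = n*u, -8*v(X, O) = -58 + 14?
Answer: 4065948666/4392760295 ≈ 0.92560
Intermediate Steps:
v(X, O) = 11/2 (v(X, O) = -(-58 + 14)/8 = -⅛*(-44) = 11/2)
h(S) = 3*S (h(S) = 2*S + S = 3*S)
(h(-219) + 39735)/(42219 + 1/(((8313 + 11291) + v(120, -74)) + 32414)) = (3*(-219) + 39735)/(42219 + 1/(((8313 + 11291) + 11/2) + 32414)) = (-657 + 39735)/(42219 + 1/((19604 + 11/2) + 32414)) = 39078/(42219 + 1/(39219/2 + 32414)) = 39078/(42219 + 1/(104047/2)) = 39078/(42219 + 2/104047) = 39078/(4392760295/104047) = 39078*(104047/4392760295) = 4065948666/4392760295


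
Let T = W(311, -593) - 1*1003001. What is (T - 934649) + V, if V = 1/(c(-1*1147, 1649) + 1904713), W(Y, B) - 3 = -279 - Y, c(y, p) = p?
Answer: -3694981363793/1906362 ≈ -1.9382e+6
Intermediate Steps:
W(Y, B) = -276 - Y (W(Y, B) = 3 + (-279 - Y) = -276 - Y)
T = -1003588 (T = (-276 - 1*311) - 1*1003001 = (-276 - 311) - 1003001 = -587 - 1003001 = -1003588)
V = 1/1906362 (V = 1/(1649 + 1904713) = 1/1906362 ≈ 5.2456e-7)
(T - 934649) + V = (-1003588 - 934649) + 1/1906362 = -1938237 + 1/1906362 = -3694981363793/1906362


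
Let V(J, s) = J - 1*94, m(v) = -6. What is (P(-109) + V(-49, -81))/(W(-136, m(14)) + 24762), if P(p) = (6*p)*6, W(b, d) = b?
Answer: -581/3518 ≈ -0.16515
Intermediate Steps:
V(J, s) = -94 + J (V(J, s) = J - 94 = -94 + J)
P(p) = 36*p
(P(-109) + V(-49, -81))/(W(-136, m(14)) + 24762) = (36*(-109) + (-94 - 49))/(-136 + 24762) = (-3924 - 143)/24626 = -4067*1/24626 = -581/3518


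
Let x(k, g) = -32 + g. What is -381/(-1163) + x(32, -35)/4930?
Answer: 1800409/5733590 ≈ 0.31401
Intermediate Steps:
-381/(-1163) + x(32, -35)/4930 = -381/(-1163) + (-32 - 35)/4930 = -381*(-1/1163) - 67*1/4930 = 381/1163 - 67/4930 = 1800409/5733590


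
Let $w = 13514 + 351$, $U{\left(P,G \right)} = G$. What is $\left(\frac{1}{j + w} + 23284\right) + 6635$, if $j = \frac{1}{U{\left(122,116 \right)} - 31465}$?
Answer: $\frac{13004409586745}{434653884} \approx 29919.0$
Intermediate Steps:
$w = 13865$
$j = - \frac{1}{31349}$ ($j = \frac{1}{116 - 31465} = \frac{1}{-31349} = - \frac{1}{31349} \approx -3.1899 \cdot 10^{-5}$)
$\left(\frac{1}{j + w} + 23284\right) + 6635 = \left(\frac{1}{- \frac{1}{31349} + 13865} + 23284\right) + 6635 = \left(\frac{1}{\frac{434653884}{31349}} + 23284\right) + 6635 = \left(\frac{31349}{434653884} + 23284\right) + 6635 = \frac{10120481066405}{434653884} + 6635 = \frac{13004409586745}{434653884}$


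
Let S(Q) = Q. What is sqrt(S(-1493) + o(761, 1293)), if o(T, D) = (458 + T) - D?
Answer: I*sqrt(1567) ≈ 39.585*I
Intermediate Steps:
o(T, D) = 458 + T - D
sqrt(S(-1493) + o(761, 1293)) = sqrt(-1493 + (458 + 761 - 1*1293)) = sqrt(-1493 + (458 + 761 - 1293)) = sqrt(-1493 - 74) = sqrt(-1567) = I*sqrt(1567)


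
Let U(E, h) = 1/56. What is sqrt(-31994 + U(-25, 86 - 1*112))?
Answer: I*sqrt(25083282)/28 ≈ 178.87*I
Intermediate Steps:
U(E, h) = 1/56
sqrt(-31994 + U(-25, 86 - 1*112)) = sqrt(-31994 + 1/56) = sqrt(-1791663/56) = I*sqrt(25083282)/28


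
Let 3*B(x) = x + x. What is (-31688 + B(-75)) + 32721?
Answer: 983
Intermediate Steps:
B(x) = 2*x/3 (B(x) = (x + x)/3 = (2*x)/3 = 2*x/3)
(-31688 + B(-75)) + 32721 = (-31688 + (2/3)*(-75)) + 32721 = (-31688 - 50) + 32721 = -31738 + 32721 = 983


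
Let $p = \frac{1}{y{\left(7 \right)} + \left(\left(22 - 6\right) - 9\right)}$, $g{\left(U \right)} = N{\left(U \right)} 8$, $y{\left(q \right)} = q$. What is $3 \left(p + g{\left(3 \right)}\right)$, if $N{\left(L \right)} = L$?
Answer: $\frac{1011}{14} \approx 72.214$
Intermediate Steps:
$g{\left(U \right)} = 8 U$ ($g{\left(U \right)} = U 8 = 8 U$)
$p = \frac{1}{14}$ ($p = \frac{1}{7 + \left(\left(22 - 6\right) - 9\right)} = \frac{1}{7 + \left(16 - 9\right)} = \frac{1}{7 + 7} = \frac{1}{14} \approx 0.071429$)
$3 \left(p + g{\left(3 \right)}\right) = 3 \left(\frac{1}{14} + 8 \cdot 3\right) = 3 \left(\frac{1}{14} + 24\right) = 3 \cdot \frac{337}{14} = \frac{1011}{14}$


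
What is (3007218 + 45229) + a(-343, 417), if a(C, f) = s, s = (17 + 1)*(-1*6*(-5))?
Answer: 3052987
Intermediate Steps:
s = 540 (s = 18*(-6*(-5)) = 18*30 = 540)
a(C, f) = 540
(3007218 + 45229) + a(-343, 417) = (3007218 + 45229) + 540 = 3052447 + 540 = 3052987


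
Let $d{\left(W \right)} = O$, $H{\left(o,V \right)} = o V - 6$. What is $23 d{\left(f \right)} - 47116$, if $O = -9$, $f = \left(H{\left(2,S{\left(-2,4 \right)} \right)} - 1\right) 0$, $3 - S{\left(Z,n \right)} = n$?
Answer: $-47323$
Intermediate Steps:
$S{\left(Z,n \right)} = 3 - n$
$H{\left(o,V \right)} = -6 + V o$ ($H{\left(o,V \right)} = V o - 6 = -6 + V o$)
$f = 0$ ($f = \left(\left(-6 + \left(3 - 4\right) 2\right) - 1\right) 0 = \left(\left(-6 - 2\right) - 1\right) 0 = \left(-8 - 1\right) 0 = \left(-9\right) 0 = 0$)
$d{\left(W \right)} = -9$
$23 d{\left(f \right)} - 47116 = 23 \left(-9\right) - 47116 = -207 - 47116 = -47323$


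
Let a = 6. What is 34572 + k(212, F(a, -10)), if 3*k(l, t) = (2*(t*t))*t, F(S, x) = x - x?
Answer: 34572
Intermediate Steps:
F(S, x) = 0
k(l, t) = 2*t³/3 (k(l, t) = ((2*(t*t))*t)/3 = ((2*t²)*t)/3 = (2*t³)/3 = 2*t³/3)
34572 + k(212, F(a, -10)) = 34572 + (⅔)*0³ = 34572 + (⅔)*0 = 34572 + 0 = 34572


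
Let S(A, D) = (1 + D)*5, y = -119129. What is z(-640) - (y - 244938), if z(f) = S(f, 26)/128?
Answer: 46600711/128 ≈ 3.6407e+5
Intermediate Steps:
S(A, D) = 5 + 5*D
z(f) = 135/128 (z(f) = (5 + 5*26)/128 = (5 + 130)*(1/128) = 135*(1/128) = 135/128)
z(-640) - (y - 244938) = 135/128 - (-119129 - 244938) = 135/128 - 1*(-364067) = 135/128 + 364067 = 46600711/128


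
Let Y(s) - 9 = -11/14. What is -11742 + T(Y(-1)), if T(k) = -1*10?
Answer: -11752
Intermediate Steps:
Y(s) = 115/14 (Y(s) = 9 - 11/14 = 115/14)
T(k) = -10
-11742 + T(Y(-1)) = -11742 - 10 = -11752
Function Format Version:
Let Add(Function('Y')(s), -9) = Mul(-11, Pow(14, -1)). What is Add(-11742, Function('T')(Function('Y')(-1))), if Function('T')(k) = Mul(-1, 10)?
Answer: -11752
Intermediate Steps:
Function('Y')(s) = Rational(115, 14) (Function('Y')(s) = Add(9, Mul(-11, Pow(14, -1))) = Add(9, Mul(-11, Rational(1, 14))) = Add(9, Rational(-11, 14)) = Rational(115, 14))
Function('T')(k) = -10
Add(-11742, Function('T')(Function('Y')(-1))) = Add(-11742, -10) = -11752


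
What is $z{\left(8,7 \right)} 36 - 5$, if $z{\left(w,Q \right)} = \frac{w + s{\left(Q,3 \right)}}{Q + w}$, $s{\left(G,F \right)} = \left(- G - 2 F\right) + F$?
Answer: $- \frac{49}{5} \approx -9.8$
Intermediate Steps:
$s{\left(G,F \right)} = - F - G$
$z{\left(w,Q \right)} = \frac{-3 + w - Q}{Q + w}$ ($z{\left(w,Q \right)} = \frac{w - \left(3 + Q\right)}{Q + w} = \frac{-3 + w - Q}{Q + w}$)
$z{\left(8,7 \right)} 36 - 5 = \frac{-3 + 8 - 7}{7 + 8} \cdot 36 - 5 = \frac{-3 + 8 - 7}{15} \cdot 36 - 5 = \frac{1}{15} \left(-2\right) 36 - 5 = \left(- \frac{2}{15}\right) 36 - 5 = - \frac{24}{5} - 5 = - \frac{49}{5}$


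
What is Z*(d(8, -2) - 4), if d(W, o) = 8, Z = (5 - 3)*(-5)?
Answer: -40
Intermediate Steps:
Z = -10 (Z = 2*(-5) = -10)
Z*(d(8, -2) - 4) = -10*(8 - 4) = -10*4 = -40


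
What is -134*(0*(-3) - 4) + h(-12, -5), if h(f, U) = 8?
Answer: 544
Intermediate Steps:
-134*(0*(-3) - 4) + h(-12, -5) = -134*(0*(-3) - 4) + 8 = -134*(0 - 4) + 8 = -134*(-4) + 8 = 536 + 8 = 544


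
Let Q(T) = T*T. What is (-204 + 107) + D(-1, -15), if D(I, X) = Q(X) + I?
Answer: 127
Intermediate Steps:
Q(T) = T**2
D(I, X) = I + X**2 (D(I, X) = X**2 + I = I + X**2)
(-204 + 107) + D(-1, -15) = (-204 + 107) + (-1 + (-15)**2) = -97 + (-1 + 225) = -97 + 224 = 127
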